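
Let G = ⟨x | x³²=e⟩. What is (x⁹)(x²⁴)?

Compute (x⁹) · (x²⁴) by multiplying left to right and reducing via the relations at each step:
  (x⁹) · x²⁴ = x

Answer: x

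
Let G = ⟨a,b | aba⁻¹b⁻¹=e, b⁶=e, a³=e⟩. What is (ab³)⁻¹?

The order of (ab³) is 6 (smallest k with (ab³)ᵏ = e), so (ab³)⁻¹ = (ab³)⁵ = a²b³.
Check: (ab³) · (a²b³) → (ab³) · a² = b³;   (b³) · b³ = e, giving e as required.

Answer: a²b³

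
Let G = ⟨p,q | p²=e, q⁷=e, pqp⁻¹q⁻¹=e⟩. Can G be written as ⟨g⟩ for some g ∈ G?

|G| = 14. The element pq has order 14 (its powers give 14 distinct elements), so ⟨pq⟩ = G and G is cyclic.

Answer: Yes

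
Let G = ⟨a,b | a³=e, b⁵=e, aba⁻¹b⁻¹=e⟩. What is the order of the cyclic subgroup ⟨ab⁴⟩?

|⟨ab⁴⟩| equals the order of ab⁴. Compute successive powers until reaching e:
  (ab⁴)¹ = ab⁴, (ab⁴)² = a²b³, (ab⁴)³ = b², (ab⁴)⁴ = ab, (ab⁴)⁵ = a², (ab⁴)⁶ = b⁴, (ab⁴)⁷ = ab³, (ab⁴)⁸ = a²b², (ab⁴)⁹ = b, (ab⁴)¹⁰ = a, (ab⁴)¹¹ = a²b⁴, (ab⁴)¹² = b³, (ab⁴)¹³ = ab², (ab⁴)¹⁴ = a²b, (ab⁴)¹⁵ = e.
The smallest positive k with (ab⁴)ᵏ = e is 15, so |⟨ab⁴⟩| = 15.

Answer: 15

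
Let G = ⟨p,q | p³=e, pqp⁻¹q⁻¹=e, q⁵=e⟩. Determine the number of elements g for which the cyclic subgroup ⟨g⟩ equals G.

G is cyclic of order 15. An element generates G iff its order is 15, and a cyclic group of order 15 has exactly φ(15) = 8 such elements.

Answer: 8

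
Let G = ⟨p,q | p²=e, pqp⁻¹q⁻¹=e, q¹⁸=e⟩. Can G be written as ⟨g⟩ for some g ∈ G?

|G| = 36, but the maximum element order in G is 18 < 36. No single element generates all of G, so G is not cyclic.

Answer: No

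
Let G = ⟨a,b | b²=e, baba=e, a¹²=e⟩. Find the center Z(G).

An element z ∈ Z(G) iff z commutes with every generator.
For example a⁶ is central: (a⁶)·a = a⁷ = a·(a⁶); (a⁶)·b = a⁶b = b·(a⁶).
Whereas a ∉ Z(G) since a·b = ab ≠ a¹¹b = b·a.
Checking each of the 24 elements this way gives Z(G) = {e, a⁶}, of order 2.

Answer: {e, a⁶}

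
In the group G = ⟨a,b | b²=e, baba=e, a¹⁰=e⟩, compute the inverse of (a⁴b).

The order of (a⁴b) is 2 (smallest k with (a⁴b)ᵏ = e), so (a⁴b)⁻¹ = (a⁴b)¹ = a⁴b.
Check: (a⁴b) · (a⁴b) → (a⁴b) · a⁴ = b;   b · b = e, giving e as required.

Answer: a⁴b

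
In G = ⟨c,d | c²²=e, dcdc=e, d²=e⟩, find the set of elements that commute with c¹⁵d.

⟨c¹⁵d⟩ ⊆ C_G(c¹⁵d) since powers of c¹⁵d commute with c¹⁵d; so |C_G(c¹⁵d)| ≥ |⟨c¹⁵d⟩| = 2.
By orbit–stabilizer, |C_G(c¹⁵d)| = |G| / |conj. class of c¹⁵d| = 44 / 11 = 4.
The 4 elements commuting with c¹⁵d are {e, c¹¹, c⁴d, c¹⁵d}.

Answer: {e, c¹¹, c⁴d, c¹⁵d}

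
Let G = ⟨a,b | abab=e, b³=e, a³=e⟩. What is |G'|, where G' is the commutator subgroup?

G' = [G, G] is generated by all commutators. The generator-pair commutators are: [a, b] = ab²a.
The subgroup they normally generate is {e, ab, a²b², ab²a}, of order 4.
Check: |G/G'| = 12/4 = 3 is the order of the abelianisation.

Answer: 4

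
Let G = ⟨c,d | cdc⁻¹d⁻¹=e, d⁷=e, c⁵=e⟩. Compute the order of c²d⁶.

Compute successive powers until reaching e:
  (c²d⁶)¹ = c²d⁶, (c²d⁶)² = c⁴d⁵, (c²d⁶)³ = cd⁴, (c²d⁶)⁴ = c³d³, (c²d⁶)⁵ = d², (c²d⁶)⁶ = c²d, (c²d⁶)⁷ = c⁴, (c²d⁶)⁸ = cd⁶, (c²d⁶)⁹ = c³d⁵, (c²d⁶)¹⁰ = d⁴, (c²d⁶)¹¹ = c²d³, (c²d⁶)¹² = c⁴d², (c²d⁶)¹³ = cd, (c²d⁶)¹⁴ = c³, (c²d⁶)¹⁵ = d⁶, (c²d⁶)¹⁶ = c²d⁵, (c²d⁶)¹⁷ = c⁴d⁴, (c²d⁶)¹⁸ = cd³, (c²d⁶)¹⁹ = c³d², (c²d⁶)²⁰ = d, (c²d⁶)²¹ = c², (c²d⁶)²² = c⁴d⁶, (c²d⁶)²³ = cd⁵, (c²d⁶)²⁴ = c³d⁴, (c²d⁶)²⁵ = d³, (c²d⁶)²⁶ = c²d², (c²d⁶)²⁷ = c⁴d, (c²d⁶)²⁸ = c, (c²d⁶)²⁹ = c³d⁶, (c²d⁶)³⁰ = d⁵, (c²d⁶)³¹ = c²d⁴, (c²d⁶)³² = c⁴d³, (c²d⁶)³³ = cd², (c²d⁶)³⁴ = c³d, (c²d⁶)³⁵ = e.
The smallest positive k with (c²d⁶)ᵏ = e is 35.

Answer: 35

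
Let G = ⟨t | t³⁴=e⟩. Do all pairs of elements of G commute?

G has a single generator, so G is cyclic and hence abelian.

Answer: Yes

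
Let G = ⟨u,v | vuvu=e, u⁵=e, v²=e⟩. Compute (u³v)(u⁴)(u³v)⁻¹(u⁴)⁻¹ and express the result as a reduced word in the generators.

[(u³v), (u⁴)] = (u³v)·(u⁴)·(u³v)⁻¹·(u⁴)⁻¹.
  (u³v) · (u⁴) = u⁴v
  (u⁴v) · (u³v) = u
  u · u = u²

Answer: u²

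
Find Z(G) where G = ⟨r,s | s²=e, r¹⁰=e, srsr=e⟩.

An element z ∈ Z(G) iff z commutes with every generator.
For example r⁵ is central: (r⁵)·r = r⁶ = r·(r⁵); (r⁵)·s = r⁵s = s·(r⁵).
Whereas r ∉ Z(G) since r·s = rs ≠ r⁹s = s·r.
Checking each of the 20 elements this way gives Z(G) = {e, r⁵}, of order 2.

Answer: {e, r⁵}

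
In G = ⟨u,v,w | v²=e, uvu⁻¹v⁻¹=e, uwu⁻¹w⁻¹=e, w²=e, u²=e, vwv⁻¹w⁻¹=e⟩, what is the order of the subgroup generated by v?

|⟨v⟩| equals the order of v. Compute successive powers until reaching e:
  v¹ = v, v² = e.
The smallest positive k with vᵏ = e is 2, so |⟨v⟩| = 2.

Answer: 2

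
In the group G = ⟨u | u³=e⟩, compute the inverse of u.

The order of u is 3 (smallest k with uᵏ = e), so u⁻¹ = u² = u².
Check: u · (u²) → u · u² = e, giving e as required.

Answer: u²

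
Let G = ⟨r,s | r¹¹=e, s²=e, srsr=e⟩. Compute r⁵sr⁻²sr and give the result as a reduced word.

Multiply left to right, reducing at each step:
  (r⁵) · s = r⁵s
  (r⁵s) · r⁻² = r⁷s
  (r⁷s) · s = r⁷
  (r⁷) · r = r⁸

Answer: r⁸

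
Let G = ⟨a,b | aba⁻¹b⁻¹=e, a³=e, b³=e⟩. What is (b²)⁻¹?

The order of (b²) is 3 (smallest k with (b²)ᵏ = e), so (b²)⁻¹ = (b²)² = b.
Check: (b²) · b → (b²) · b = e, giving e as required.

Answer: b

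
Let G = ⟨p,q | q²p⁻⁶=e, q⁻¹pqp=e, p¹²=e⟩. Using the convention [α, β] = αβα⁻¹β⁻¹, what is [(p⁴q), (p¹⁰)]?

[(p⁴q), (p¹⁰)] = (p⁴q)·(p¹⁰)·(p⁴q)⁻¹·(p¹⁰)⁻¹.
  (p⁴q) · (p¹⁰) = q⁻¹
  (q⁻¹) · (p⁴q⁻¹) = p²
  (p²) · (p²) = p⁴

Answer: p⁴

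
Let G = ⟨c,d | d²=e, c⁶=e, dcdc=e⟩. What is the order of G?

Enumerate words in the generators, reducing via the relations: the distinct elements are
  {c, d, e, cd, c², c³, c⁴, c⁵, c²d, c³d, c⁴d, c⁵d}.
No further products give new elements, so |G| = 12.

Answer: 12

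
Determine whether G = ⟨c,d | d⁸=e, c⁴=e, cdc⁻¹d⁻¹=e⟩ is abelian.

Each pair of generators commutes: c·d = cd = d·c. Since the generators pairwise commute, every element of G commutes with every other, so G is abelian.

Answer: Yes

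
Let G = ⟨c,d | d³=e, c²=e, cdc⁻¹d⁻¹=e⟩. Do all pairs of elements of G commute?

Each pair of generators commutes: c·d = cd = d·c. Since the generators pairwise commute, every element of G commutes with every other, so G is abelian.

Answer: Yes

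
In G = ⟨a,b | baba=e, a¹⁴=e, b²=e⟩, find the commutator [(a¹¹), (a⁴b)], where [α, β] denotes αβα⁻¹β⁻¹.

[(a¹¹), (a⁴b)] = (a¹¹)·(a⁴b)·(a¹¹)⁻¹·(a⁴b)⁻¹.
  (a¹¹) · (a⁴b) = ab
  (ab) · (a³) = a¹²b
  (a¹²b) · (a⁴b) = a⁸

Answer: a⁸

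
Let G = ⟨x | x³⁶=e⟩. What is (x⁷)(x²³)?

Compute (x⁷) · (x²³) by multiplying left to right and reducing via the relations at each step:
  (x⁷) · x²³ = x³⁰

Answer: x³⁰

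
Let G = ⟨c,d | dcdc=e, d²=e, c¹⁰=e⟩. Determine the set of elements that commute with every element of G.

An element z ∈ Z(G) iff z commutes with every generator.
For example c⁵ is central: (c⁵)·c = c⁶ = c·(c⁵); (c⁵)·d = c⁵d = d·(c⁵).
Whereas c ∉ Z(G) since c·d = cd ≠ c⁹d = d·c.
Checking each of the 20 elements this way gives Z(G) = {e, c⁵}, of order 2.

Answer: {e, c⁵}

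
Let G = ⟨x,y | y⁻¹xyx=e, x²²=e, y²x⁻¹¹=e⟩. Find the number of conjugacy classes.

The conjugacy classes (representative and size) are:
  [e] (size 1), [x²¹] (size 2), [x²] (size 2), [x³] (size 2), [x¹⁸] (size 2), [x¹⁷] (size 2), [x⁶] (size 2), [x⁷] (size 2), [x⁸] (size 2), [x¹³] (size 2), [x¹²] (size 2), [x¹¹] (size 1), [x¹⁰y] (size 11), [x⁷y] (size 11).
Class equation: 1 + 2 + 2 + 2 + 2 + 2 + 2 + 2 + 2 + 2 + 2 + 1 + 11 + 11 = 44 = |G|. So G has 14 conjugacy classes.

Answer: 14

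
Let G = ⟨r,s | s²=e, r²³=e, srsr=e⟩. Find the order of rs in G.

Compute successive powers until reaching e:
  (rs)¹ = rs, (rs)² = e.
The smallest positive k with (rs)ᵏ = e is 2.

Answer: 2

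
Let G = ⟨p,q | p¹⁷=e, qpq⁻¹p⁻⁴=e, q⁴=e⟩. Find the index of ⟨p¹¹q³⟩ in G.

First find ord(p¹¹q³) by computing successive powers:
  (p¹¹q³)¹ = p¹¹q³, (p¹¹q³)² = pq², (p¹¹q³)³ = p⁷q, (p¹¹q³)⁴ = e.
So |⟨p¹¹q³⟩| = ord(p¹¹q³) = 4. With |G| = 68, by Lagrange [G : ⟨p¹¹q³⟩] = 68/4 = 17.

Answer: 17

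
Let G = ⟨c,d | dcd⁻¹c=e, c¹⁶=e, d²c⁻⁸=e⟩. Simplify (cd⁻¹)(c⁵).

Compute (cd⁻¹) · (c⁵) by multiplying left to right and reducing via the relations at each step:
  (cd⁻¹) · c⁵ = c⁴d

Answer: c⁴d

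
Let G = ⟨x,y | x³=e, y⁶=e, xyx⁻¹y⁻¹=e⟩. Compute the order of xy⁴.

Compute successive powers until reaching e:
  (xy⁴)¹ = xy⁴, (xy⁴)² = x²y², (xy⁴)³ = e.
The smallest positive k with (xy⁴)ᵏ = e is 3.

Answer: 3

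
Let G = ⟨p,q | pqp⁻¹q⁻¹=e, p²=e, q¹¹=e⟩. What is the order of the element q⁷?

Compute successive powers until reaching e:
  (q⁷)¹ = q⁷, (q⁷)² = q³, (q⁷)³ = q¹⁰, (q⁷)⁴ = q⁶, (q⁷)⁵ = q², (q⁷)⁶ = q⁹, (q⁷)⁷ = q⁵, (q⁷)⁸ = q, (q⁷)⁹ = q⁸, (q⁷)¹⁰ = q⁴, (q⁷)¹¹ = e.
The smallest positive k with (q⁷)ᵏ = e is 11.

Answer: 11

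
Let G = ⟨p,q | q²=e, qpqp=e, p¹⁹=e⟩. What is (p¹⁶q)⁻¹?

The order of (p¹⁶q) is 2 (smallest k with (p¹⁶q)ᵏ = e), so (p¹⁶q)⁻¹ = (p¹⁶q)¹ = p¹⁶q.
Check: (p¹⁶q) · (p¹⁶q) → (p¹⁶q) · p¹⁶ = q;   q · q = e, giving e as required.

Answer: p¹⁶q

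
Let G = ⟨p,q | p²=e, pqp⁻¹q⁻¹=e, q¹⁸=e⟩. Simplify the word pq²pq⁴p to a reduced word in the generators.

Multiply left to right, reducing at each step:
  p · q² = pq²
  (pq²) · p = q²
  (q²) · q⁴ = q⁶
  (q⁶) · p = pq⁶

Answer: pq⁶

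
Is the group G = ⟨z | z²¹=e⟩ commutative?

G has a single generator, so G is cyclic and hence abelian.

Answer: Yes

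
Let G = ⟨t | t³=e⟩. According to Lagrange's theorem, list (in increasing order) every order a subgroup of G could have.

|G| = 3 = 3. By Lagrange's theorem the order of any subgroup divides 3; the divisors of 3 are 1, 3.

Answer: 1, 3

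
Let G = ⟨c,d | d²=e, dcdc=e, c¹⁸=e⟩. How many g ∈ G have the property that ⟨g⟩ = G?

⟨g⟩ = G would require ord(g) = |G| = 36, but the maximum element order in G is 18 < 36. So G is not cyclic and no single element generates it: the count is 0.

Answer: 0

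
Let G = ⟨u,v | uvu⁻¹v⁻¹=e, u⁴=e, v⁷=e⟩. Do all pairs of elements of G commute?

Each pair of generators commutes: u·v = uv = v·u. Since the generators pairwise commute, every element of G commutes with every other, so G is abelian.

Answer: Yes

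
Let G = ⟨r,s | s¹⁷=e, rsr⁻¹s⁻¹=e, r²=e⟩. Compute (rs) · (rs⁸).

Compute (rs) · (rs⁸) by multiplying left to right and reducing via the relations at each step:
  (rs) · r = s
  s · s⁸ = s⁹

Answer: s⁹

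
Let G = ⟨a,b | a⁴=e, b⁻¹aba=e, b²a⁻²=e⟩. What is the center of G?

An element z ∈ Z(G) iff z commutes with every generator.
For example a² is central: (a²)·a = a³ = a·(a²); (a²)·b = b⁻¹ = b·(a²).
Whereas a ∉ Z(G) since a·b = ab ≠ ab⁻¹ = b·a.
Checking each of the 8 elements this way gives Z(G) = {e, a²}, of order 2.

Answer: {e, a²}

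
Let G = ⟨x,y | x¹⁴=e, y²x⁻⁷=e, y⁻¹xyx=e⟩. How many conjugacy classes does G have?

The conjugacy classes (representative and size) are:
  [e] (size 1), [x¹³] (size 2), [x¹²] (size 2), [x¹¹] (size 2), [x⁴] (size 2), [x⁵] (size 2), [x⁸] (size 2), [x⁷] (size 1), [x⁵y⁻¹] (size 7), [x⁵y] (size 7).
Class equation: 1 + 2 + 2 + 2 + 2 + 2 + 2 + 1 + 7 + 7 = 28 = |G|. So G has 10 conjugacy classes.

Answer: 10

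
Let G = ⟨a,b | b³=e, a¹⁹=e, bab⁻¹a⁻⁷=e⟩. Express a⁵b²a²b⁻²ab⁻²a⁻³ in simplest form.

Multiply left to right, reducing at each step:
  (a⁵) · b² = a⁵b²
  (a⁵b²) · a² = a⁸b²
  (a⁸b²) · b⁻² = a⁸
  (a⁸) · a = a⁹
  (a⁹) · b⁻² = a⁹b
  (a⁹b) · a⁻³ = a⁷b

Answer: a⁷b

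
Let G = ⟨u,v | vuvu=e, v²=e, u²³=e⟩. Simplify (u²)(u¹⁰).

Compute (u²) · (u¹⁰) by multiplying left to right and reducing via the relations at each step:
  (u²) · u¹⁰ = u¹²

Answer: u¹²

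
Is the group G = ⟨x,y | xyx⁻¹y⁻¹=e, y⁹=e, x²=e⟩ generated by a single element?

|G| = 18. The element xy has order 18 (its powers give 18 distinct elements), so ⟨xy⟩ = G and G is cyclic.

Answer: Yes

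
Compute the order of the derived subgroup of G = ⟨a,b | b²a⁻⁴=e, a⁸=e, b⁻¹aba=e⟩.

G' = [G, G] is generated by all commutators. The generator-pair commutators are: [a, b] = a².
The subgroup they normally generate is {e, a², a⁴, a⁶}, of order 4.
Check: |G/G'| = 16/4 = 4 is the order of the abelianisation.

Answer: 4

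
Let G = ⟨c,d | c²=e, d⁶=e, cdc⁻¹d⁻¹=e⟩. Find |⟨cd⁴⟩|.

|⟨cd⁴⟩| equals the order of cd⁴. Compute successive powers until reaching e:
  (cd⁴)¹ = cd⁴, (cd⁴)² = d², (cd⁴)³ = c, (cd⁴)⁴ = d⁴, (cd⁴)⁵ = cd², (cd⁴)⁶ = e.
The smallest positive k with (cd⁴)ᵏ = e is 6, so |⟨cd⁴⟩| = 6.

Answer: 6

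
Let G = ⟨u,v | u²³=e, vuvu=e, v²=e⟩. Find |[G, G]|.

G' = [G, G] is generated by all commutators. The generator-pair commutators are: [u, v] = u².
The subgroup they normally generate is {e, u, u², u³, u⁴, u⁵, u⁶, u⁷, u⁸, u⁹, u¹⁰, u¹¹, u¹², u¹³, u¹⁴, u¹⁵, u¹⁶, u¹⁷, u¹⁸, u¹⁹, u²⁰, u²¹, u²²}, of order 23.
Check: |G/G'| = 46/23 = 2 is the order of the abelianisation.

Answer: 23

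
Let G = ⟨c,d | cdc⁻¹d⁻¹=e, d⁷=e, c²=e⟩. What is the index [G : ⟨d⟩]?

First find ord(d) by computing successive powers:
  d¹ = d, d² = d², d³ = d³, d⁴ = d⁴, d⁵ = d⁵, d⁶ = d⁶, d⁷ = e.
So |⟨d⟩| = ord(d) = 7. With |G| = 14, by Lagrange [G : ⟨d⟩] = 14/7 = 2.

Answer: 2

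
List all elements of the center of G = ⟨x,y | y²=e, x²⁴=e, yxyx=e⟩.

An element z ∈ Z(G) iff z commutes with every generator.
For example x¹² is central: (x¹²)·x = x¹³ = x·(x¹²); (x¹²)·y = x¹²y = y·(x¹²).
Whereas x ∉ Z(G) since x·y = xy ≠ x²³y = y·x.
Checking each of the 48 elements this way gives Z(G) = {e, x¹²}, of order 2.

Answer: {e, x¹²}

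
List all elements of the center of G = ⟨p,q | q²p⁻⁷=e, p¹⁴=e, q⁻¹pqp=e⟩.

An element z ∈ Z(G) iff z commutes with every generator.
For example p⁷ is central: (p⁷)·p = p⁸ = p·(p⁷); (p⁷)·q = q⁻¹ = q·(p⁷).
Whereas p ∉ Z(G) since p·q = pq ≠ p⁶q⁻¹ = q·p.
Checking each of the 28 elements this way gives Z(G) = {e, p⁷}, of order 2.

Answer: {e, p⁷}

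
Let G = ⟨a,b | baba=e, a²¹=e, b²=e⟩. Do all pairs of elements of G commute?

a·b = ab but b·a = a²⁰b, so a·b ≠ b·a and G is not abelian.

Answer: No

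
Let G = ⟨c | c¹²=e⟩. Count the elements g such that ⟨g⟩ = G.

G is cyclic of order 12. An element generates G iff its order is 12, and a cyclic group of order 12 has exactly φ(12) = 4 such elements.

Answer: 4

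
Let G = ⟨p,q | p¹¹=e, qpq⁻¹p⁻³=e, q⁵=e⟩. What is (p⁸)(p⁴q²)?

Compute (p⁸) · (p⁴q²) by multiplying left to right and reducing via the relations at each step:
  (p⁸) · p⁴ = p
  p · q² = pq²

Answer: pq²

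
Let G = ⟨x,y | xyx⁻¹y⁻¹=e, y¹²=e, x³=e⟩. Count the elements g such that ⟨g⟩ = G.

⟨g⟩ = G would require ord(g) = |G| = 36, but the maximum element order in G is 12 < 36. So G is not cyclic and no single element generates it: the count is 0.

Answer: 0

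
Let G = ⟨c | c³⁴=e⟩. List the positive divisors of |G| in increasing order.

|G| = 34 = 2 · 17. By Lagrange's theorem the order of any subgroup divides 34; the divisors of 34 are 1, 2, 17, 34.

Answer: 1, 2, 17, 34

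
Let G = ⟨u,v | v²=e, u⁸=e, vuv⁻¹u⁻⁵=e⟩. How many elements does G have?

Enumerate words in the generators, reducing via the relations: the distinct elements are
  {e, u, v, uv, u², u³, u⁴, u⁵, u⁶, u⁷, u²v, u³v, u⁴v, u⁵v, u⁶v, u⁷v}.
No further products give new elements, so |G| = 16.

Answer: 16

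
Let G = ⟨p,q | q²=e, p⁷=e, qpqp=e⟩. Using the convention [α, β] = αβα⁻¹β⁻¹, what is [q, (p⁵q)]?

[q, (p⁵q)] = q·(p⁵q)·q⁻¹·(p⁵q)⁻¹.
  q · (p⁵q) = p²
  (p²) · q = p²q
  (p²q) · (p⁵q) = p⁴

Answer: p⁴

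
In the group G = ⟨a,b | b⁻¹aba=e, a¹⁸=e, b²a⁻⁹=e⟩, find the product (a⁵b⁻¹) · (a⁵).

Compute (a⁵b⁻¹) · (a⁵) by multiplying left to right and reducing via the relations at each step:
  (a⁵b⁻¹) · a⁵ = b⁻¹

Answer: b⁻¹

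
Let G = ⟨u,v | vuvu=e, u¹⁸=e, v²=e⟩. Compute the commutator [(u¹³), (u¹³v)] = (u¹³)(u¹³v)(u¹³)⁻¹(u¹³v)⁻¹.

[(u¹³), (u¹³v)] = (u¹³)·(u¹³v)·(u¹³)⁻¹·(u¹³v)⁻¹.
  (u¹³) · (u¹³v) = u⁸v
  (u⁸v) · (u⁵) = u³v
  (u³v) · (u¹³v) = u⁸

Answer: u⁸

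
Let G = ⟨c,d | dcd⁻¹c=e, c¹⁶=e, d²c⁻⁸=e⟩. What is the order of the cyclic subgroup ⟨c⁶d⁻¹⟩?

|⟨c⁶d⁻¹⟩| equals the order of c⁶d⁻¹. Compute successive powers until reaching e:
  (c⁶d⁻¹)¹ = c⁶d⁻¹, (c⁶d⁻¹)² = c⁸, (c⁶d⁻¹)³ = c⁶d, (c⁶d⁻¹)⁴ = e.
The smallest positive k with (c⁶d⁻¹)ᵏ = e is 4, so |⟨c⁶d⁻¹⟩| = 4.

Answer: 4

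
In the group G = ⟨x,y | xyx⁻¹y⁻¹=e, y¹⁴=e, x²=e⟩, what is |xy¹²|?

Compute successive powers until reaching e:
  (xy¹²)¹ = xy¹², (xy¹²)² = y¹⁰, (xy¹²)³ = xy⁸, (xy¹²)⁴ = y⁶, (xy¹²)⁵ = xy⁴, (xy¹²)⁶ = y², (xy¹²)⁷ = x, (xy¹²)⁸ = y¹², (xy¹²)⁹ = xy¹⁰, (xy¹²)¹⁰ = y⁸, (xy¹²)¹¹ = xy⁶, (xy¹²)¹² = y⁴, (xy¹²)¹³ = xy², (xy¹²)¹⁴ = e.
The smallest positive k with (xy¹²)ᵏ = e is 14.

Answer: 14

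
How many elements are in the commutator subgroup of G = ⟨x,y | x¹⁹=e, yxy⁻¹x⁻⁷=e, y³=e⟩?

G' = [G, G] is generated by all commutators. The generator-pair commutators are: [x, y] = x¹³.
The subgroup they normally generate is {e, x, x², x³, x⁴, x⁵, x⁶, x⁷, x⁸, x⁹, x¹⁰, x¹¹, x¹², x¹³, x¹⁴, x¹⁵, x¹⁶, x¹⁷, x¹⁸}, of order 19.
Check: |G/G'| = 57/19 = 3 is the order of the abelianisation.

Answer: 19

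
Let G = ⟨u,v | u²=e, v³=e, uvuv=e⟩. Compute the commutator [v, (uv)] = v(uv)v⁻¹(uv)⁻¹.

[v, (uv)] = v·(uv)·v⁻¹·(uv)⁻¹.
  v · (uv) = u
  u · (v²) = uv²
  (uv²) · (uv) = v²

Answer: v²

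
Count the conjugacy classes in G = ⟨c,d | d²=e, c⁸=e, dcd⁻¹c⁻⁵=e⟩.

The conjugacy classes (representative and size) are:
  [e] (size 1), [c⁵] (size 2), [c²] (size 1), [c⁷] (size 2), [c⁴] (size 1), [c⁶] (size 1), [d] (size 2), [c⁵d] (size 2), [c²d] (size 2), [c³d] (size 2).
Class equation: 1 + 2 + 1 + 2 + 1 + 1 + 2 + 2 + 2 + 2 = 16 = |G|. So G has 10 conjugacy classes.

Answer: 10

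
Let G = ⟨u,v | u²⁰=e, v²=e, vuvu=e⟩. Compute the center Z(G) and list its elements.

An element z ∈ Z(G) iff z commutes with every generator.
For example u¹⁰ is central: (u¹⁰)·u = u¹¹ = u·(u¹⁰); (u¹⁰)·v = u¹⁰v = v·(u¹⁰).
Whereas u ∉ Z(G) since u·v = uv ≠ u¹⁹v = v·u.
Checking each of the 40 elements this way gives Z(G) = {e, u¹⁰}, of order 2.

Answer: {e, u¹⁰}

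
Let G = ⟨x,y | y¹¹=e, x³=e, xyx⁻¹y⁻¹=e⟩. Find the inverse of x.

The order of x is 3 (smallest k with xᵏ = e), so x⁻¹ = x² = x².
Check: x · (x²) → x · x² = e, giving e as required.

Answer: x²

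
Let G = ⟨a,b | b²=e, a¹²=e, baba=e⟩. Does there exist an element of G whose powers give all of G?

Every cyclic group is abelian. But a·b = ab while b·a = a¹¹b, so a·b ≠ b·a and G is not abelian. Hence G is not cyclic.

Answer: No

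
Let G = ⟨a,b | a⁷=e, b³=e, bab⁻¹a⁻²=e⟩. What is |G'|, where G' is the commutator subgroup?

G' = [G, G] is generated by all commutators. The generator-pair commutators are: [a, b] = a⁶.
The subgroup they normally generate is {e, a, a², a³, a⁴, a⁵, a⁶}, of order 7.
Check: |G/G'| = 21/7 = 3 is the order of the abelianisation.

Answer: 7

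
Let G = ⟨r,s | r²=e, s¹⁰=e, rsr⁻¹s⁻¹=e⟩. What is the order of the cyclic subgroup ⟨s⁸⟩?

|⟨s⁸⟩| equals the order of s⁸. Compute successive powers until reaching e:
  (s⁸)¹ = s⁸, (s⁸)² = s⁶, (s⁸)³ = s⁴, (s⁸)⁴ = s², (s⁸)⁵ = e.
The smallest positive k with (s⁸)ᵏ = e is 5, so |⟨s⁸⟩| = 5.

Answer: 5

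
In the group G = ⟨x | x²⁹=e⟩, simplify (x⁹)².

Compute successive powers of (x⁹), reducing at each step:
  (x⁹)²: (x⁹) · x⁹ = x¹⁸

Answer: x¹⁸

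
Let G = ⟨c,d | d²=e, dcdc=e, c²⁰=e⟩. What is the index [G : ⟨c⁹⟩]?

First find ord(c⁹) by computing successive powers:
  (c⁹)¹ = c⁹, (c⁹)² = c¹⁸, (c⁹)³ = c⁷, (c⁹)⁴ = c¹⁶, (c⁹)⁵ = c⁵, (c⁹)⁶ = c¹⁴, (c⁹)⁷ = c³, (c⁹)⁸ = c¹², (c⁹)⁹ = c, (c⁹)¹⁰ = c¹⁰, (c⁹)¹¹ = c¹⁹, (c⁹)¹² = c⁸, (c⁹)¹³ = c¹⁷, (c⁹)¹⁴ = c⁶, (c⁹)¹⁵ = c¹⁵, (c⁹)¹⁶ = c⁴, (c⁹)¹⁷ = c¹³, (c⁹)¹⁸ = c², (c⁹)¹⁹ = c¹¹, (c⁹)²⁰ = e.
So |⟨c⁹⟩| = ord(c⁹) = 20. With |G| = 40, by Lagrange [G : ⟨c⁹⟩] = 40/20 = 2.

Answer: 2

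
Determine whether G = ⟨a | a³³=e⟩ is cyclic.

|G| = 33. The element a has order 33 (its powers give 33 distinct elements), so ⟨a⟩ = G and G is cyclic.

Answer: Yes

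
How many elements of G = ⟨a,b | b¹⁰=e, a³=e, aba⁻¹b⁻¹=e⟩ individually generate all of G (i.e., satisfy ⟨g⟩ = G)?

G is cyclic of order 30. An element generates G iff its order is 30, and a cyclic group of order 30 has exactly φ(30) = 8 such elements.

Answer: 8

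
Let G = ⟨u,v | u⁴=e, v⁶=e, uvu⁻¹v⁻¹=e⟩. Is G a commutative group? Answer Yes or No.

Each pair of generators commutes: u·v = uv = v·u. Since the generators pairwise commute, every element of G commutes with every other, so G is abelian.

Answer: Yes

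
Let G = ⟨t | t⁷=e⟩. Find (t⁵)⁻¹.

The order of (t⁵) is 7 (smallest k with (t⁵)ᵏ = e), so (t⁵)⁻¹ = (t⁵)⁶ = t².
Check: (t⁵) · (t²) → (t⁵) · t² = e, giving e as required.

Answer: t²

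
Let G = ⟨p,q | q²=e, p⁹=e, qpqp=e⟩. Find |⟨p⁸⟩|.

|⟨p⁸⟩| equals the order of p⁸. Compute successive powers until reaching e:
  (p⁸)¹ = p⁸, (p⁸)² = p⁷, (p⁸)³ = p⁶, (p⁸)⁴ = p⁵, (p⁸)⁵ = p⁴, (p⁸)⁶ = p³, (p⁸)⁷ = p², (p⁸)⁸ = p, (p⁸)⁹ = e.
The smallest positive k with (p⁸)ᵏ = e is 9, so |⟨p⁸⟩| = 9.

Answer: 9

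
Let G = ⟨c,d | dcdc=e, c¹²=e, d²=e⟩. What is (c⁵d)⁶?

Compute successive powers of (c⁵d), reducing at each step:
  (c⁵d)²: (c⁵d) · c⁵ = d;   d · d = e
  (c⁵d)³: e · c⁵ = c⁵;   (c⁵) · d = c⁵d
  (c⁵d)⁴: (c⁵d) · c⁵ = d;   d · d = e
  (c⁵d)⁵: e · c⁵ = c⁵;   (c⁵) · d = c⁵d
  (c⁵d)⁶: (c⁵d) · c⁵ = d;   d · d = e

Answer: e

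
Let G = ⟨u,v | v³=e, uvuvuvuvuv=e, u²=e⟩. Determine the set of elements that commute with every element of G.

An element z ∈ Z(G) iff z commutes with every generator.
For example e is central: e·u = u = u·e; e·v = v = v·e.
Whereas u ∉ Z(G) since u·v = uv ≠ vu = v·u.
Checking each of the 60 elements this way gives Z(G) = {e}, of order 1.

Answer: {e}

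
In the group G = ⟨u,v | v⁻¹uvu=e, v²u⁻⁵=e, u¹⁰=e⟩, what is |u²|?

Compute successive powers until reaching e:
  (u²)¹ = u², (u²)² = u⁴, (u²)³ = u⁶, (u²)⁴ = u⁸, (u²)⁵ = e.
The smallest positive k with (u²)ᵏ = e is 5.

Answer: 5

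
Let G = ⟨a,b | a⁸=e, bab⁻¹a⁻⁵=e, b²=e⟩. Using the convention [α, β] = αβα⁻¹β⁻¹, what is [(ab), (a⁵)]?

[(ab), (a⁵)] = (ab)·(a⁵)·(ab)⁻¹·(a⁵)⁻¹.
  (ab) · (a⁵) = a²b
  (a²b) · (a³b) = a
  a · (a³) = a⁴

Answer: a⁴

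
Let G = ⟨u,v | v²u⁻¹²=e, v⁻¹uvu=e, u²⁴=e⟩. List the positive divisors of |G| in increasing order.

|G| = 48 = 2⁴ · 3. By Lagrange's theorem the order of any subgroup divides 48; the divisors of 48 are 1, 2, 3, 4, 6, 8, 12, 16, 24, 48.

Answer: 1, 2, 3, 4, 6, 8, 12, 16, 24, 48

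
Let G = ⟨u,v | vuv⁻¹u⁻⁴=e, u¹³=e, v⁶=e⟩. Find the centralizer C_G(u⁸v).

⟨u⁸v⟩ ⊆ C_G(u⁸v) since powers of u⁸v commute with u⁸v; so |C_G(u⁸v)| ≥ |⟨u⁸v⟩| = 6.
By orbit–stabilizer, |C_G(u⁸v)| = |G| / |conj. class of u⁸v| = 78 / 13 = 6.
The 6 elements commuting with u⁸v are {e, uv², u⁴v⁴, u⁸v, u¹¹v⁵, u¹²v³}.

Answer: {e, uv², u⁴v⁴, u⁸v, u¹¹v⁵, u¹²v³}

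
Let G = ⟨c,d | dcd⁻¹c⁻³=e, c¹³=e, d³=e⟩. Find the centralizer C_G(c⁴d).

⟨c⁴d⟩ ⊆ C_G(c⁴d) since powers of c⁴d commute with c⁴d; so |C_G(c⁴d)| ≥ |⟨c⁴d⟩| = 3.
By orbit–stabilizer, |C_G(c⁴d)| = |G| / |conj. class of c⁴d| = 39 / 13 = 3.
The 3 elements commuting with c⁴d are {e, c⁴d, c³d²}.

Answer: {e, c⁴d, c³d²}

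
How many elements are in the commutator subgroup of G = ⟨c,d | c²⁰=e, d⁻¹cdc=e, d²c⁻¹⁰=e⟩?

G' = [G, G] is generated by all commutators. The generator-pair commutators are: [c, d] = c².
The subgroup they normally generate is {e, c², c⁴, c⁶, c⁸, c¹⁰, c¹², c¹⁴, c¹⁶, c¹⁸}, of order 10.
Check: |G/G'| = 40/10 = 4 is the order of the abelianisation.

Answer: 10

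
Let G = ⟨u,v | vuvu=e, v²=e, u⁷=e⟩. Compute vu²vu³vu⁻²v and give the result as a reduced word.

Multiply left to right, reducing at each step:
  v · u² = u⁵v
  (u⁵v) · v = u⁵
  (u⁵) · u³ = u
  u · v = uv
  (uv) · u⁻² = u³v
  (u³v) · v = u³

Answer: u³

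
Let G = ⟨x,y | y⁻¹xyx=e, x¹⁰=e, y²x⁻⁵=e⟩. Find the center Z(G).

An element z ∈ Z(G) iff z commutes with every generator.
For example x⁵ is central: (x⁵)·x = x⁶ = x·(x⁵); (x⁵)·y = y⁻¹ = y·(x⁵).
Whereas x ∉ Z(G) since x·y = xy ≠ x⁴y⁻¹ = y·x.
Checking each of the 20 elements this way gives Z(G) = {e, x⁵}, of order 2.

Answer: {e, x⁵}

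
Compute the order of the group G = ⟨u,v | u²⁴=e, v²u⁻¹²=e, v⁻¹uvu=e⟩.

Enumerate words in the generators, reducing via the relations: the distinct elements are
  {e, u, v, uv, u², u³, u⁴, u⁵, u⁶, u⁷, u⁸, u⁹, u²v, u²², u²³, u²¹, u²⁰, u³v, u¹², u¹³, u¹¹, u¹⁰, u¹⁴, u¹⁵, u¹⁶, u¹⁷, u¹⁸, u¹⁹, u⁴v, u⁵v, u⁶v, u⁷v, u⁸v, u⁹v, v⁻¹, uv⁻¹, u¹¹v, u¹⁰v, u²v⁻¹, u³v⁻¹, u⁴v⁻¹, u⁵v⁻¹, u⁶v⁻¹, u⁷v⁻¹, u⁸v⁻¹, u⁹v⁻¹, u¹¹v⁻¹, u¹⁰v⁻¹}.
No further products give new elements, so |G| = 48.

Answer: 48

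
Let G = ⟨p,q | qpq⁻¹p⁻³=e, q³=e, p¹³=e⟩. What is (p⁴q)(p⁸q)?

Compute (p⁴q) · (p⁸q) by multiplying left to right and reducing via the relations at each step:
  (p⁴q) · p⁸ = p²q
  (p²q) · q = p²q²

Answer: p²q²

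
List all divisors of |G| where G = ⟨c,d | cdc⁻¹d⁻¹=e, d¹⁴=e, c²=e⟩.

|G| = 28 = 2² · 7. By Lagrange's theorem the order of any subgroup divides 28; the divisors of 28 are 1, 2, 4, 7, 14, 28.

Answer: 1, 2, 4, 7, 14, 28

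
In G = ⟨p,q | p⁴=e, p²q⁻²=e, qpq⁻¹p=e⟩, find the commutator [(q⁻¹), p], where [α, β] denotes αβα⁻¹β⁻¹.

[(q⁻¹), p] = (q⁻¹)·p·(q⁻¹)⁻¹·p⁻¹.
  (q⁻¹) · p = pq
  (pq) · q = p³
  (p³) · (p³) = p²

Answer: p²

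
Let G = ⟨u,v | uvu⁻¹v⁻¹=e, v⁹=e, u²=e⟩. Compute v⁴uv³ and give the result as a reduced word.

Multiply left to right, reducing at each step:
  (v⁴) · u = uv⁴
  (uv⁴) · v³ = uv⁷

Answer: uv⁷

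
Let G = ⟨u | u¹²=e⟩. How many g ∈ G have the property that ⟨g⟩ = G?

G is cyclic of order 12. An element generates G iff its order is 12, and a cyclic group of order 12 has exactly φ(12) = 4 such elements.

Answer: 4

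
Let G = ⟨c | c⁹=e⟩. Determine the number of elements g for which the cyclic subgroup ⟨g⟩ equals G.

G is cyclic of order 9. An element generates G iff its order is 9, and a cyclic group of order 9 has exactly φ(9) = 6 such elements.

Answer: 6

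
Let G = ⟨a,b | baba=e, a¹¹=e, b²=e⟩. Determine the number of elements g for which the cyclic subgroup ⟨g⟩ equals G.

⟨g⟩ = G would require ord(g) = |G| = 22, but the maximum element order in G is 11 < 22. So G is not cyclic and no single element generates it: the count is 0.

Answer: 0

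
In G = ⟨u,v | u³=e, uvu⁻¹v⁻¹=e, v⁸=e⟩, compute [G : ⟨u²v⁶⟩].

First find ord(u²v⁶) by computing successive powers:
  (u²v⁶)¹ = u²v⁶, (u²v⁶)² = uv⁴, (u²v⁶)³ = v², (u²v⁶)⁴ = u², (u²v⁶)⁵ = uv⁶, (u²v⁶)⁶ = v⁴, (u²v⁶)⁷ = u²v², (u²v⁶)⁸ = u, (u²v⁶)⁹ = v⁶, (u²v⁶)¹⁰ = u²v⁴, (u²v⁶)¹¹ = uv², (u²v⁶)¹² = e.
So |⟨u²v⁶⟩| = ord(u²v⁶) = 12. With |G| = 24, by Lagrange [G : ⟨u²v⁶⟩] = 24/12 = 2.

Answer: 2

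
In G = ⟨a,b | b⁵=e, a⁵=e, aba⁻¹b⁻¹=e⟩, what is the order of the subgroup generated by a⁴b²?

|⟨a⁴b²⟩| equals the order of a⁴b². Compute successive powers until reaching e:
  (a⁴b²)¹ = a⁴b², (a⁴b²)² = a³b⁴, (a⁴b²)³ = a²b, (a⁴b²)⁴ = ab³, (a⁴b²)⁵ = e.
The smallest positive k with (a⁴b²)ᵏ = e is 5, so |⟨a⁴b²⟩| = 5.

Answer: 5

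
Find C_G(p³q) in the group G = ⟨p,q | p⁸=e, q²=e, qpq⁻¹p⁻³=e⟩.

⟨p³q⟩ ⊆ C_G(p³q) since powers of p³q commute with p³q; so |C_G(p³q)| ≥ |⟨p³q⟩| = 4.
By orbit–stabilizer, |C_G(p³q)| = |G| / |conj. class of p³q| = 16 / 4 = 4.
The 4 elements commuting with p³q are {e, p⁴, p³q, p⁷q}.

Answer: {e, p⁴, p³q, p⁷q}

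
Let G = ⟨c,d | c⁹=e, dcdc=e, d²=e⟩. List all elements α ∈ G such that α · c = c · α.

⟨c⟩ ⊆ C_G(c) since powers of c commute with c; so |C_G(c)| ≥ |⟨c⟩| = 9.
By orbit–stabilizer, |C_G(c)| = |G| / |conj. class of c| = 18 / 2 = 9.
The 9 elements commuting with c are {e, c, c², c³, c⁴, c⁵, c⁶, c⁷, c⁸}.

Answer: {e, c, c², c³, c⁴, c⁵, c⁶, c⁷, c⁸}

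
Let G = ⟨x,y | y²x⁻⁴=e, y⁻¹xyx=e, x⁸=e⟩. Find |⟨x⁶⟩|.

|⟨x⁶⟩| equals the order of x⁶. Compute successive powers until reaching e:
  (x⁶)¹ = x⁶, (x⁶)² = x⁴, (x⁶)³ = x², (x⁶)⁴ = e.
The smallest positive k with (x⁶)ᵏ = e is 4, so |⟨x⁶⟩| = 4.

Answer: 4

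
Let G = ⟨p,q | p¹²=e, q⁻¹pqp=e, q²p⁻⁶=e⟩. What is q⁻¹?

The order of q is 4 (smallest k with qᵏ = e), so q⁻¹ = q³ = q⁻¹.
Check: q · (q⁻¹) → q · q⁻¹ = e, giving e as required.

Answer: q⁻¹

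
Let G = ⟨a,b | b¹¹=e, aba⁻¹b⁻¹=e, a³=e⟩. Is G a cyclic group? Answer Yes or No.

|G| = 33. The element ab has order 33 (its powers give 33 distinct elements), so ⟨ab⟩ = G and G is cyclic.

Answer: Yes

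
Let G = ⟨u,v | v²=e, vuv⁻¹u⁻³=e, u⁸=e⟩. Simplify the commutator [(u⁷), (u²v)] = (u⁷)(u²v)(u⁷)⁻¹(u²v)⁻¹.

[(u⁷), (u²v)] = (u⁷)·(u²v)·(u⁷)⁻¹·(u²v)⁻¹.
  (u⁷) · (u²v) = uv
  (uv) · u = u⁴v
  (u⁴v) · (u²v) = u²

Answer: u²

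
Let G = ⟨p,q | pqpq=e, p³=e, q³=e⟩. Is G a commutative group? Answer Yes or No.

p·q = pq but q·p = p²q², so p·q ≠ q·p and G is not abelian.

Answer: No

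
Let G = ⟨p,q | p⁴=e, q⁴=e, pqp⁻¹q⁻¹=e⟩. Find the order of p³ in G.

Compute successive powers until reaching e:
  (p³)¹ = p³, (p³)² = p², (p³)³ = p, (p³)⁴ = e.
The smallest positive k with (p³)ᵏ = e is 4.

Answer: 4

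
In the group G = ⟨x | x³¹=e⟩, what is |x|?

Compute successive powers until reaching e:
  x¹ = x, x² = x², x³ = x³, x⁴ = x⁴, x⁵ = x⁵, x⁶ = x⁶, x⁷ = x⁷, x⁸ = x⁸, x⁹ = x⁹, x¹⁰ = x¹⁰, x¹¹ = x¹¹, x¹² = x¹², x¹³ = x¹³, x¹⁴ = x¹⁴, x¹⁵ = x¹⁵, x¹⁶ = x¹⁶, x¹⁷ = x¹⁷, x¹⁸ = x¹⁸, x¹⁹ = x¹⁹, x²⁰ = x²⁰, x²¹ = x²¹, x²² = x²², x²³ = x²³, x²⁴ = x²⁴, x²⁵ = x²⁵, x²⁶ = x²⁶, x²⁷ = x²⁷, x²⁸ = x²⁸, x²⁹ = x²⁹, x³⁰ = x³⁰, x³¹ = e.
The smallest positive k with xᵏ = e is 31.

Answer: 31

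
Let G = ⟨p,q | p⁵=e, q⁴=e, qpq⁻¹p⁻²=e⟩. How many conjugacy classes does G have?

The conjugacy classes (representative and size) are:
  [e] (size 1), [p⁴] (size 4), [p²q] (size 5), [q²] (size 5), [p³q³] (size 5).
Class equation: 1 + 4 + 5 + 5 + 5 = 20 = |G|. So G has 5 conjugacy classes.

Answer: 5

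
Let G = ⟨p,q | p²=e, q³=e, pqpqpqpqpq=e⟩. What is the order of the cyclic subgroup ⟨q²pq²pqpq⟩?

|⟨q²pq²pqpq⟩| equals the order of q²pq²pqpq. Compute successive powers until reaching e:
  (q²pq²pqpq)¹ = q²pq²pqpq, (q²pq²pqpq)² = e.
The smallest positive k with (q²pq²pqpq)ᵏ = e is 2, so |⟨q²pq²pqpq⟩| = 2.

Answer: 2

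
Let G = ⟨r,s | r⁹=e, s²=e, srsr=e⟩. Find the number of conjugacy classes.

The conjugacy classes (representative and size) are:
  [e] (size 1), [r⁸] (size 2), [r⁷] (size 2), [r⁶] (size 2), [r⁵] (size 2), [r⁴s] (size 9).
Class equation: 1 + 2 + 2 + 2 + 2 + 9 = 18 = |G|. So G has 6 conjugacy classes.

Answer: 6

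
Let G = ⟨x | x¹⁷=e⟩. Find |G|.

G is generated by a single element, so G is cyclic. The relator gives x¹⁷ = e and no smaller power is forced to be e, so the 17 powers {e, x, x², x³, x⁴, x⁵, x⁶, x⁷, x⁸, x⁹, x¹², x¹³, x¹¹, x¹⁰, x¹⁴, x¹⁵, x¹⁶} are distinct. Hence |G| = 17.

Answer: 17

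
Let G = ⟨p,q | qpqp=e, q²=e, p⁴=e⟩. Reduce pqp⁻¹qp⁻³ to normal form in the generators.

Multiply left to right, reducing at each step:
  p · q = pq
  (pq) · p⁻¹ = p²q
  (p²q) · q = p²
  (p²) · p⁻³ = p³

Answer: p³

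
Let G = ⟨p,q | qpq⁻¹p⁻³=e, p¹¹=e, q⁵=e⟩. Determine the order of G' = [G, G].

G' = [G, G] is generated by all commutators. The generator-pair commutators are: [p, q] = p⁹.
The subgroup they normally generate is {e, p, p², p³, p⁴, p⁵, p⁶, p⁷, p⁸, p⁹, p¹⁰}, of order 11.
Check: |G/G'| = 55/11 = 5 is the order of the abelianisation.

Answer: 11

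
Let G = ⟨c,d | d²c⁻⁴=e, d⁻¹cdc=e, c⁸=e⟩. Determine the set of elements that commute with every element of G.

An element z ∈ Z(G) iff z commutes with every generator.
For example c⁴ is central: (c⁴)·c = c⁵ = c·(c⁴); (c⁴)·d = d⁻¹ = d·(c⁴).
Whereas c ∉ Z(G) since c·d = cd ≠ c³d⁻¹ = d·c.
Checking each of the 16 elements this way gives Z(G) = {e, c⁴}, of order 2.

Answer: {e, c⁴}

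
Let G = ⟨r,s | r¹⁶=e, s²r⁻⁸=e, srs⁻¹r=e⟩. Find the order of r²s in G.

Compute successive powers until reaching e:
  (r²s)¹ = r²s, (r²s)² = r⁸, (r²s)³ = r²s⁻¹, (r²s)⁴ = e.
The smallest positive k with (r²s)ᵏ = e is 4.

Answer: 4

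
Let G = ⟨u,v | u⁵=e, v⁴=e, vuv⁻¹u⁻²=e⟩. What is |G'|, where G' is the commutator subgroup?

G' = [G, G] is generated by all commutators. The generator-pair commutators are: [u, v] = u⁴.
The subgroup they normally generate is {e, u, u², u³, u⁴}, of order 5.
Check: |G/G'| = 20/5 = 4 is the order of the abelianisation.

Answer: 5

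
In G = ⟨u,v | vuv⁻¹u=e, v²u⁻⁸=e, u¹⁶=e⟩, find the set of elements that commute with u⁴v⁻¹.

⟨u⁴v⁻¹⟩ ⊆ C_G(u⁴v⁻¹) since powers of u⁴v⁻¹ commute with u⁴v⁻¹; so |C_G(u⁴v⁻¹)| ≥ |⟨u⁴v⁻¹⟩| = 4.
By orbit–stabilizer, |C_G(u⁴v⁻¹)| = |G| / |conj. class of u⁴v⁻¹| = 32 / 8 = 4.
The 4 elements commuting with u⁴v⁻¹ are {e, u⁸, u⁴v, u⁴v⁻¹}.

Answer: {e, u⁸, u⁴v, u⁴v⁻¹}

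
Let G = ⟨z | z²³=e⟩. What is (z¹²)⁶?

Compute successive powers of (z¹²), reducing at each step:
  (z¹²)²: (z¹²) · z¹² = z
  (z¹²)³: z · z¹² = z¹³
  (z¹²)⁴: (z¹³) · z¹² = z²
  (z¹²)⁵: (z²) · z¹² = z¹⁴
  (z¹²)⁶: (z¹⁴) · z¹² = z³

Answer: z³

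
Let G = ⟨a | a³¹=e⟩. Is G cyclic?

|G| = 31. The element a has order 31 (its powers give 31 distinct elements), so ⟨a⟩ = G and G is cyclic.

Answer: Yes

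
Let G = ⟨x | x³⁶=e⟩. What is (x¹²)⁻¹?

The order of (x¹²) is 3 (smallest k with (x¹²)ᵏ = e), so (x¹²)⁻¹ = (x¹²)² = x²⁴.
Check: (x¹²) · (x²⁴) → (x¹²) · x²⁴ = e, giving e as required.

Answer: x²⁴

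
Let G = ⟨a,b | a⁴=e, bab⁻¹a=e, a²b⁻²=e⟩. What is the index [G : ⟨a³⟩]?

First find ord(a³) by computing successive powers:
  (a³)¹ = a³, (a³)² = a², (a³)³ = a, (a³)⁴ = e.
So |⟨a³⟩| = ord(a³) = 4. With |G| = 8, by Lagrange [G : ⟨a³⟩] = 8/4 = 2.

Answer: 2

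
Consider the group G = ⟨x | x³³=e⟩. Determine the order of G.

G is generated by a single element, so G is cyclic. The relator gives x³³ = e and no smaller power is forced to be e, so the 33 powers {e, x, x², x³, x⁴, x⁵, x⁶, x⁷, x⁸, x⁹, x²², x²³, x²¹, x²⁰, x²⁴, x²⁵, x²⁶, x²⁷, x²⁸, x²⁹, x³², x³¹, x³⁰, x¹², x¹³, x¹¹, x¹⁰, x¹⁴, x¹⁵, x¹⁶, x¹⁷, x¹⁸, x¹⁹} are distinct. Hence |G| = 33.

Answer: 33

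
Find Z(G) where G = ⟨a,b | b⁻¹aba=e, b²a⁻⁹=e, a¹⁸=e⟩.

An element z ∈ Z(G) iff z commutes with every generator.
For example a⁹ is central: (a⁹)·a = a¹⁰ = a·(a⁹); (a⁹)·b = b⁻¹ = b·(a⁹).
Whereas a ∉ Z(G) since a·b = ab ≠ a⁸b⁻¹ = b·a.
Checking each of the 36 elements this way gives Z(G) = {e, a⁹}, of order 2.

Answer: {e, a⁹}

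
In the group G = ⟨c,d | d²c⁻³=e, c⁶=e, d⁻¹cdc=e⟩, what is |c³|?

Compute successive powers until reaching e:
  (c³)¹ = c³, (c³)² = e.
The smallest positive k with (c³)ᵏ = e is 2.

Answer: 2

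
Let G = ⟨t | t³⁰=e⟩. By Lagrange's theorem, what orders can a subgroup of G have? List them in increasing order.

|G| = 30 = 2 · 3 · 5. By Lagrange's theorem the order of any subgroup divides 30; the divisors of 30 are 1, 2, 3, 5, 6, 10, 15, 30.

Answer: 1, 2, 3, 5, 6, 10, 15, 30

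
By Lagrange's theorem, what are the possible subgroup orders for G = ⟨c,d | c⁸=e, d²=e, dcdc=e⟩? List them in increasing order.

|G| = 16 = 2⁴. By Lagrange's theorem the order of any subgroup divides 16; the divisors of 16 are 1, 2, 4, 8, 16.

Answer: 1, 2, 4, 8, 16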